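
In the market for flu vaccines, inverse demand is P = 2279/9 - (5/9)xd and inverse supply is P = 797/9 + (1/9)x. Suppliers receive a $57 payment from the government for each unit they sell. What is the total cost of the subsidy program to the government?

Pre-subsidy: 2279/9 - (5/9)x = 797/9 + (1/9)x gives x* = 247 and P* = 116.
With the subsidy, sellers receive Ps = Pb + 57 for each unit, where Pb is the price buyers pay.
On the curves, Pb = 2279/9 - (5/9)x and Ps = 797/9 + (1/9)x; the wedge Ps − Pb = 57 gives 797/9 + (1/9)x − (2279/9 - (5/9)x) = 57, so x' = 332.5.
Then Pb = 2279/9 − (5/9)·332.5 = 68.5 and Ps = 797/9 + (1/9)·332.5 = 125.5.
Government outlay = subsidy × quantity = 57 × 332.5 = 18952.5.

Government cost = $18952.5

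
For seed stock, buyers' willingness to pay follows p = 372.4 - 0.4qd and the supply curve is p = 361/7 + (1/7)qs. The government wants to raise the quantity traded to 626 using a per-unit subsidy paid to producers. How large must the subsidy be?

At q = 626, from the demand curve buyers pay pb = 372.4 − 0.4·626 = 122; from the supply curve sellers need ps = 361/7 + (1/7)·626 = 141.
The subsidy must fill the gap: s = ps − pb = 141 − 122 = 19.

Required subsidy s = 19 per unit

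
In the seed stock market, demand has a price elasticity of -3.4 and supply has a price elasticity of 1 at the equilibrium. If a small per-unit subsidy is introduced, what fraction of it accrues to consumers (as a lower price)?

For a small subsidy around the equilibrium, the benefit split depends on the relative slopes, which at a point are proportional to the elasticities.
Buyer share = εs/(εs + |εd|) = 1/(1 + 3.4) = 5/22; seller share = |εd|/(εs + |εd|) = 17/22.

Consumer share = 5/22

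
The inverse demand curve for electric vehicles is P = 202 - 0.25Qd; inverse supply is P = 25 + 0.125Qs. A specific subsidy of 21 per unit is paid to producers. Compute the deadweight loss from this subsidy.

Pre-subsidy: 202 - 0.25Q = 25 + 0.125Q gives Q* = 472 and P* = 84.
With the subsidy, sellers receive Ps = Pb + 21 for each unit, where Pb is the price buyers pay.
On the curves, Pb = 202 - 0.25Q and Ps = 25 + 0.125Q; the wedge Ps − Pb = 21 gives 25 + 0.125Q − (202 - 0.25Q) = 21, so Q' = 528.
Then Pb = 202 − 0.25·528 = 70 and Ps = 25 + 0.125·528 = 91.
The subsidy expands output by 528 − 472 = 56 past the efficient level; on those units the gap between marginal cost and willingness to pay runs from 0 up to 21.
DWL = ½ × 21 × 56 = 588.

Deadweight loss = 588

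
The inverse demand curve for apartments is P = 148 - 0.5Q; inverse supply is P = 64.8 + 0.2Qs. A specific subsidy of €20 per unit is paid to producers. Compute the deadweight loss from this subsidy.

Pre-subsidy: 148 - 0.5Q = 64.8 + 0.2Q gives Q* = 832/7 and P* = 620/7.
With the subsidy, sellers receive Ps = Pb + 20 for each unit, where Pb is the price buyers pay.
On the curves, Pb = 148 - 0.5Q and Ps = 64.8 + 0.2Q; the wedge Ps − Pb = 20 gives 64.8 + 0.2Q − (148 - 0.5Q) = 20, so Q' = 1032/7.
Then Pb = 148 − 0.5·(1032/7) = 520/7 and Ps = 64.8 + 0.2·(1032/7) = 660/7.
The subsidy expands output by 1032/7 − 832/7 = 200/7 past the efficient level; on those units the gap between marginal cost and willingness to pay runs from 0 up to 20.
DWL = ½ × 20 × 200/7 = 2000/7.

Deadweight loss = 2000/7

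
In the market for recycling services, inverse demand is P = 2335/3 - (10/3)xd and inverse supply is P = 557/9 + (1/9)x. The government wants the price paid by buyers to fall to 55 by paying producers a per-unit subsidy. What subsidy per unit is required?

Required subsidy s = 31 per unit

At a buyer price of 55, quantity demanded is 233.5 − 0.3·55 = 217.
Sellers supply 217 only when they receive Ps = 557/9 + (1/9)·217 = 86.
s = Ps − Pb = 86 − 55 = 31.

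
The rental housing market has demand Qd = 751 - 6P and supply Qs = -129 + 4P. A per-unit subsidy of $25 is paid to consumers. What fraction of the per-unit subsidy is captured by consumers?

Consumer share = 0.4

Pre-subsidy: 751 - 6P = -129 + 4P gives P* = 88, Q* = 223.
With the rebate, buyers effectively pay Pb = Ps − 25, where Ps is the price sellers receive.
Demand in terms of Ps becomes Qd = 751 − 6(Ps − 25) = 901 - 6Ps. Setting this equal to supply: 901 - 6Ps = -129 + 4Ps, so Ps = 103.
Buyers pay Pb = 103 − 25 = 78; Q' = -129 + 4·103 = 283.
Buyers' price falls by P* − Pb = 88 − 78 = 10; sellers' price rises by Ps − P* = 103 − 88 = 15.
So consumers capture 10/25 = 0.4 of each unit of subsidy.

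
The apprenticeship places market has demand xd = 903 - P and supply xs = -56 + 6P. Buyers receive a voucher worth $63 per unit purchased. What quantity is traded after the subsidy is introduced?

x' = 820

Pre-subsidy: 903 - P = -56 + 6P gives P* = 137, x* = 766.
With the rebate, buyers effectively pay Pb = Ps − 63, where Ps is the price sellers receive.
Demand in terms of Ps becomes xd = 903 − 1(Ps − 63) = 966 - Ps. Setting this equal to supply: 966 - Ps = -56 + 6Ps, so Ps = 146.
Buyers pay Pb = 146 − 63 = 83; x' = -56 + 6·146 = 820.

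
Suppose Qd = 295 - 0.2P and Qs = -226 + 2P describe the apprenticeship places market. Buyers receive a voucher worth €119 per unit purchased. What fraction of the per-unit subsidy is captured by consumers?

Pre-subsidy: 295 - 0.2P = -226 + 2P gives P* = 2605/11, Q* = 2724/11.
With the rebate, buyers effectively pay Pb = Ps − 119, where Ps is the price sellers receive.
Demand in terms of Ps becomes Qd = 295 − 0.2(Ps − 119) = 318.8 - 0.2Ps. Setting this equal to supply: 318.8 - 0.2Ps = -226 + 2Ps, so Ps = 2724/11.
Buyers pay Pb = 2724/11 − 119 = 1415/11; Q' = -226 + 2·(2724/11) = 2962/11.
Buyers' price falls by P* − Pb = 2605/11 − 1415/11 = 1190/11; sellers' price rises by Ps − P* = 2724/11 − 2605/11 = 119/11.
So consumers capture (1190/11)/119 = 10/11 of each unit of subsidy.

Consumer share = 10/11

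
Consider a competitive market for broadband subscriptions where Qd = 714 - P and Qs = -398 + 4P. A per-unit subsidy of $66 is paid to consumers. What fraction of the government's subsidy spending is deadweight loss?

Pre-subsidy: 714 - P = -398 + 4P gives P* = 222.4, Q* = 491.6.
With the rebate, buyers effectively pay Pb = Ps − 66, where Ps is the price sellers receive.
Demand in terms of Ps becomes Qd = 714 − 1(Ps − 66) = 780 - Ps. Setting this equal to supply: 780 - Ps = -398 + 4Ps, so Ps = 235.6.
Buyers pay Pb = 235.6 − 66 = 169.6; Q' = -398 + 4·235.6 = 544.4.
ΔCS = ½(491.6 + 544.4)(222.4 − 169.6) = 27350.4; ΔPS = ½(491.6 + 544.4)(235.6 − 222.4) = 6837.6.
Government spending = 66 × 544.4 = 35930.4.
DWL = ½ × 66 × (544.4 − 491.6) = 1742.4; fraction = 1742.4 / 35930.4 = 66/1361.

DWL / government spending = 66/1361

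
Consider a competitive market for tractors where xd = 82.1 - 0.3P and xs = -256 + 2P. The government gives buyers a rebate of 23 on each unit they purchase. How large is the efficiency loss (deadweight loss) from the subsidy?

Pre-subsidy: 82.1 - 0.3P = -256 + 2P gives P* = 147, x* = 38.
With the rebate, buyers effectively pay Pb = Ps − 23, where Ps is the price sellers receive.
Demand in terms of Ps becomes xd = 82.1 − 0.3(Ps − 23) = 89 - 0.3Ps. Setting this equal to supply: 89 - 0.3Ps = -256 + 2Ps, so Ps = 150.
Buyers pay Pb = 150 − 23 = 127; x' = -256 + 2·150 = 44.
The subsidy expands output by 44 − 38 = 6 past the efficient level; on those units the gap between marginal cost and willingness to pay runs from 0 up to 23.
DWL = ½ × 23 × 6 = 69.

Deadweight loss = 69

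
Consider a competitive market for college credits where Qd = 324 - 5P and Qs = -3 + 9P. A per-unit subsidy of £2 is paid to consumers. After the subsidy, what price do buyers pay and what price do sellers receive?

Pre-subsidy: 324 - 5P = -3 + 9P gives P* = 327/14, Q* = 2901/14.
With the rebate, buyers effectively pay Pb = Ps − 2, where Ps is the price sellers receive.
Demand in terms of Ps becomes Qd = 324 − 5(Ps − 2) = 334 - 5Ps. Setting this equal to supply: 334 - 5Ps = -3 + 9Ps, so Ps = 337/14.
Buyers pay Pb = 337/14 − 2 = 309/14; Q' = -3 + 9·(337/14) = 2991/14.

Buyers pay 309/14; sellers receive 337/14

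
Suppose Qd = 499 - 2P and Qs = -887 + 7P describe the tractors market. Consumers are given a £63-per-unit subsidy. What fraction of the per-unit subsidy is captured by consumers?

Pre-subsidy: 499 - 2P = -887 + 7P gives P* = 154, Q* = 191.
With the rebate, buyers effectively pay Pb = Ps − 63, where Ps is the price sellers receive.
Demand in terms of Ps becomes Qd = 499 − 2(Ps − 63) = 625 - 2Ps. Setting this equal to supply: 625 - 2Ps = -887 + 7Ps, so Ps = 168.
Buyers pay Pb = 168 − 63 = 105; Q' = -887 + 7·168 = 289.
Buyers' price falls by P* − Pb = 154 − 105 = 49; sellers' price rises by Ps − P* = 168 − 154 = 14.
So consumers capture 49/63 = 7/9 of each unit of subsidy.

Consumer share = 7/9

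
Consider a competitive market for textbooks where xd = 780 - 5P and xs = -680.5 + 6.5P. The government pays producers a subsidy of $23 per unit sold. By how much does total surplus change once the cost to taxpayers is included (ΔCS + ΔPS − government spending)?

Pre-subsidy: 780 - 5P = -680.5 + 6.5P gives P* = 127, x* = 145.
With the subsidy, sellers receive Ps = Pb + 23 for each unit, where Pb is the price buyers pay.
Supply in terms of Pb becomes xs = -680.5 + 6.5(Pb + 23) = -531 + 6.5Pb. Setting this equal to demand: 780 - 5Pb = -531 + 6.5Pb, so Pb = 114.
Sellers receive Ps = 114 + 23 = 137; x' = 780 − 5·114 = 210.
ΔCS = ½(145 + 210)(127 − 114) = 2307.5; ΔPS = ½(145 + 210)(137 − 127) = 1775.
Government spending = 23 × 210 = 4830.
Net change = 2307.5 + 1775 − 4830 = -747.5. The loss equals the DWL triangle ½·23·65.

Net change in total surplus = -$747.5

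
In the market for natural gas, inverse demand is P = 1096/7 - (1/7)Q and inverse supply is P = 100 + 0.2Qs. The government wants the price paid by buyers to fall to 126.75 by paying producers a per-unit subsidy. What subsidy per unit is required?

Required subsidy s = 15 per unit

At a buyer price of 126.75, quantity demanded is 1096 − 7·126.75 = 208.75.
Sellers supply 208.75 only when they receive Ps = 100 + 0.2·208.75 = 141.75.
s = Ps − Pb = 141.75 − 126.75 = 15.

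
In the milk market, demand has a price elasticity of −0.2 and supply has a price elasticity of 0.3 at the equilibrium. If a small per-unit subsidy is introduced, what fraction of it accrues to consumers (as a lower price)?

Consumer share = 0.6

For a small subsidy around the equilibrium, the benefit split depends on the relative slopes, which at a point are proportional to the elasticities.
Buyer share = εs/(εs + |εd|) = 0.3/(0.3 + 0.2) = 0.6; seller share = |εd|/(εs + |εd|) = 0.4.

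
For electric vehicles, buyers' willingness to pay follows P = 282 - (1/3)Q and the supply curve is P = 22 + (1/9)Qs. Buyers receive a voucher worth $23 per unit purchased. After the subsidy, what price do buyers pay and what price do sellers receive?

Buyers pay $69.75; sellers receive $92.75

Pre-subsidy: 282 - (1/3)Q = 22 + (1/9)Q gives Q* = 585 and P* = 87.
With the rebate, buyers effectively pay Pb = Ps − 23, where Ps is the price sellers receive.
On the curves, Pb = 282 - (1/3)Q and Ps = 22 + (1/9)Q; the wedge Ps − Pb = 23 gives 22 + (1/9)Q − (282 - (1/3)Q) = 23, so Q' = 636.75.
Then Pb = 282 − (1/3)·636.75 = 69.75 and Ps = 22 + (1/9)·636.75 = 92.75.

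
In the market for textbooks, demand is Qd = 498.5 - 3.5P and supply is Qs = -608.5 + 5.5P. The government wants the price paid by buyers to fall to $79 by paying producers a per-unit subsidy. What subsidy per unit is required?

At a buyer price of 79, quantity demanded is 498.5 − 3.5·79 = 222.
Sellers supply 222 only when they receive Ps with -608.5 + 5.5·Ps = 222, i.e. Ps = 151.
s = Ps − Pb = 151 − 79 = 72.

Required subsidy s = $72 per unit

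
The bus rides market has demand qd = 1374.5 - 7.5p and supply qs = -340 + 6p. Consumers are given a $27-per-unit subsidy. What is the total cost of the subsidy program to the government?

Pre-subsidy: 1374.5 - 7.5p = -340 + 6p gives p* = 127, q* = 422.
With the rebate, buyers effectively pay pb = ps − 27, where ps is the price sellers receive.
Demand in terms of ps becomes qd = 1374.5 − 7.5(ps − 27) = 1577 - 7.5ps. Setting this equal to supply: 1577 - 7.5ps = -340 + 6ps, so ps = 142.
Buyers pay pb = 142 − 27 = 115; q' = -340 + 6·142 = 512.
Government outlay = subsidy × quantity = 27 × 512 = 13824.

Government cost = $13824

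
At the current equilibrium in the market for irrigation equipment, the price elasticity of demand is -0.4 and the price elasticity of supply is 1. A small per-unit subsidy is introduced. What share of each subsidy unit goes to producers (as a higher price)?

Producer share = 2/7

For a small subsidy around the equilibrium, the benefit split depends on the relative slopes, which at a point are proportional to the elasticities.
Buyer share = εs/(εs + |εd|) = 1/(1 + 0.4) = 5/7; seller share = |εd|/(εs + |εd|) = 2/7.
So producers capture 2/7 of the subsidy.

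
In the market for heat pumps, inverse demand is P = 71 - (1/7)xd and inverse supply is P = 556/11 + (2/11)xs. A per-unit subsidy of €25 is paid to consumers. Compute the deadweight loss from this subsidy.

Deadweight loss = €962.5

Pre-subsidy: 71 - (1/7)x = 556/11 + (2/11)x gives x* = 63 and P* = 62.
With the rebate, buyers effectively pay Pb = Ps − 25, where Ps is the price sellers receive.
On the curves, Pb = 71 - (1/7)x and Ps = 556/11 + (2/11)x; the wedge Ps − Pb = 25 gives 556/11 + (2/11)x − (71 - (1/7)x) = 25, so x' = 140.
Then Pb = 71 − (1/7)·140 = 51 and Ps = 556/11 + (2/11)·140 = 76.
The subsidy expands output by 140 − 63 = 77 past the efficient level; on those units the gap between marginal cost and willingness to pay runs from 0 up to 25.
DWL = ½ × 25 × 77 = 962.5.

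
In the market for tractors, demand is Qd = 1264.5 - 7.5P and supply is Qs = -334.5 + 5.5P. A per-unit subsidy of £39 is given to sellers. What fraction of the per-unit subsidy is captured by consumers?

Pre-subsidy: 1264.5 - 7.5P = -334.5 + 5.5P gives P* = 123, Q* = 342.
With the subsidy, sellers receive Ps = Pb + 39 for each unit, where Pb is the price buyers pay.
Supply in terms of Pb becomes Qs = -334.5 + 5.5(Pb + 39) = -120 + 5.5Pb. Setting this equal to demand: 1264.5 - 7.5Pb = -120 + 5.5Pb, so Pb = 106.5.
Sellers receive Ps = 106.5 + 39 = 145.5; Q' = 1264.5 − 7.5·106.5 = 465.75.
Buyers' price falls by P* − Pb = 123 − 106.5 = 16.5; sellers' price rises by Ps − P* = 145.5 − 123 = 22.5.
So consumers capture 16.5/39 = 11/26 of each unit of subsidy.

Consumer share = 11/26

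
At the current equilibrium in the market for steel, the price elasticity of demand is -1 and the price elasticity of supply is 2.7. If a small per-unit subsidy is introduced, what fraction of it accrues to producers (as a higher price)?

For a small subsidy around the equilibrium, the benefit split depends on the relative slopes, which at a point are proportional to the elasticities.
Buyer share = εs/(εs + |εd|) = 2.7/(2.7 + 1) = 27/37; seller share = |εd|/(εs + |εd|) = 10/37.
So producers capture 10/37 of the subsidy.

Producer share = 10/37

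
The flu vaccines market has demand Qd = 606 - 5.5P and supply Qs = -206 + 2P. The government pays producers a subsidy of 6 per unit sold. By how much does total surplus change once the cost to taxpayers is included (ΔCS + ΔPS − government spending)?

Pre-subsidy: 606 - 5.5P = -206 + 2P gives P* = 1624/15, Q* = 158/15.
With the subsidy, sellers receive Ps = Pb + 6 for each unit, where Pb is the price buyers pay.
Supply in terms of Pb becomes Qs = -206 + 2(Pb + 6) = -194 + 2Pb. Setting this equal to demand: 606 - 5.5Pb = -194 + 2Pb, so Pb = 320/3.
Sellers receive Ps = 320/3 + 6 = 338/3; Q' = 606 − 5.5·(320/3) = 58/3.
ΔCS = ½(158/15 + 58/3)(1624/15 − 320/3) = 1792/75; ΔPS = ½(158/15 + 58/3)(338/3 − 1624/15) = 4928/75.
Government spending = 6 × 58/3 = 116.
Net change = 1792/75 + 4928/75 − 116 = -26.4. The loss equals the DWL triangle ½·6·8.8.

Net change in total surplus = -26.4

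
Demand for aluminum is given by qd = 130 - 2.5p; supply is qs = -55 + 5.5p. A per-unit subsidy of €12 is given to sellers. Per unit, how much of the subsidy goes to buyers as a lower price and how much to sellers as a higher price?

Buyers gain €8.25 per unit; sellers gain €3.75 per unit

Pre-subsidy: 130 - 2.5p = -55 + 5.5p gives p* = 23.125, q* = 72.1875.
With the subsidy, sellers receive ps = pb + 12 for each unit, where pb is the price buyers pay.
Supply in terms of pb becomes qs = -55 + 5.5(pb + 12) = 11 + 5.5pb. Setting this equal to demand: 130 - 2.5pb = 11 + 5.5pb, so pb = 14.875.
Sellers receive ps = 14.875 + 12 = 26.875; q' = 130 − 2.5·14.875 = 92.8125.
Buyers' price falls by p* − pb = 23.125 − 14.875 = 8.25; sellers' price rises by ps − p* = 26.875 − 23.125 = 3.75.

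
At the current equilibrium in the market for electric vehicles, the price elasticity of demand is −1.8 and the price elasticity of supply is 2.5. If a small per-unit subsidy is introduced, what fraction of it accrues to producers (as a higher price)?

Producer share = 18/43

For a small subsidy around the equilibrium, the benefit split depends on the relative slopes, which at a point are proportional to the elasticities.
Buyer share = εs/(εs + |εd|) = 2.5/(2.5 + 1.8) = 25/43; seller share = |εd|/(εs + |εd|) = 18/43.
So producers capture 18/43 of the subsidy.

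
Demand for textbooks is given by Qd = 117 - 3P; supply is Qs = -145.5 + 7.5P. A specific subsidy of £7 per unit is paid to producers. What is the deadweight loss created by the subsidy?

Deadweight loss = £52.5

Pre-subsidy: 117 - 3P = -145.5 + 7.5P gives P* = 25, Q* = 42.
With the subsidy, sellers receive Ps = Pb + 7 for each unit, where Pb is the price buyers pay.
Supply in terms of Pb becomes Qs = -145.5 + 7.5(Pb + 7) = -93 + 7.5Pb. Setting this equal to demand: 117 - 3Pb = -93 + 7.5Pb, so Pb = 20.
Sellers receive Ps = 20 + 7 = 27; Q' = 117 − 3·20 = 57.
The subsidy expands output by 57 − 42 = 15 past the efficient level; on those units the gap between marginal cost and willingness to pay runs from 0 up to 7.
DWL = ½ × 7 × 15 = 52.5.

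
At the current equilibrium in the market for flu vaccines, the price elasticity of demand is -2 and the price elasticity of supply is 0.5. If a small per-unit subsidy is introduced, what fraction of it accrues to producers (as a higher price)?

Producer share = 0.8

For a small subsidy around the equilibrium, the benefit split depends on the relative slopes, which at a point are proportional to the elasticities.
Buyer share = εs/(εs + |εd|) = 0.5/(0.5 + 2) = 0.2; seller share = |εd|/(εs + |εd|) = 0.8.
So producers capture 0.8 of the subsidy.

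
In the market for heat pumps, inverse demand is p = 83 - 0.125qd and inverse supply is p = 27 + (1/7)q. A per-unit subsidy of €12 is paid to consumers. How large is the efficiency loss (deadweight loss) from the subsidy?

Pre-subsidy: 83 - 0.125q = 27 + (1/7)q gives q* = 3136/15 and p* = 853/15.
With the rebate, buyers effectively pay pb = ps − 12, where ps is the price sellers receive.
On the curves, pb = 83 - 0.125q and ps = 27 + (1/7)q; the wedge ps − pb = 12 gives 27 + (1/7)q − (83 - 0.125q) = 12, so q' = 3808/15.
Then pb = 83 − 0.125·(3808/15) = 769/15 and ps = 27 + (1/7)·(3808/15) = 949/15.
The subsidy expands output by 3808/15 − 3136/15 = 44.8 past the efficient level; on those units the gap between marginal cost and willingness to pay runs from 0 up to 12.
DWL = ½ × 12 × 44.8 = 268.8.

Deadweight loss = €268.8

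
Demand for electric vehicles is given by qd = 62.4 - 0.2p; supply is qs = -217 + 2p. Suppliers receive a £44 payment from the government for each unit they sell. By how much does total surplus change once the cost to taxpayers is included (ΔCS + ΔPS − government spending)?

Net change in total surplus = -£176

Pre-subsidy: 62.4 - 0.2p = -217 + 2p gives p* = 127, q* = 37.
With the subsidy, sellers receive ps = pb + 44 for each unit, where pb is the price buyers pay.
Supply in terms of pb becomes qs = -217 + 2(pb + 44) = -129 + 2pb. Setting this equal to demand: 62.4 - 0.2pb = -129 + 2pb, so pb = 87.
Sellers receive ps = 87 + 44 = 131; q' = 62.4 − 0.2·87 = 45.
ΔCS = ½(37 + 45)(127 − 87) = 1640; ΔPS = ½(37 + 45)(131 − 127) = 164.
Government spending = 44 × 45 = 1980.
Net change = 1640 + 164 − 1980 = -176. The loss equals the DWL triangle ½·44·8.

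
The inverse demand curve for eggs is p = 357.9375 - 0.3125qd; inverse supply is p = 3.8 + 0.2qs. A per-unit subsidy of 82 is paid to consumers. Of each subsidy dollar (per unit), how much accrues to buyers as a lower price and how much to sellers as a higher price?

Buyers gain 50 per unit; sellers gain 32 per unit

Pre-subsidy: 357.9375 - 0.3125q = 3.8 + 0.2q gives q* = 691 and p* = 142.
With the rebate, buyers effectively pay pb = ps − 82, where ps is the price sellers receive.
On the curves, pb = 357.9375 - 0.3125q and ps = 3.8 + 0.2q; the wedge ps − pb = 82 gives 3.8 + 0.2q − (357.9375 - 0.3125q) = 82, so q' = 851.
Then pb = 357.9375 − 0.3125·851 = 92 and ps = 3.8 + 0.2·851 = 174.
Buyers' price falls by p* − pb = 142 − 92 = 50; sellers' price rises by ps − p* = 174 − 142 = 32.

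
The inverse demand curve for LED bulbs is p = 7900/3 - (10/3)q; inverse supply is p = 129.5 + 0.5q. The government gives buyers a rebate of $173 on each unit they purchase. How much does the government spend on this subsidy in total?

Pre-subsidy: 7900/3 - (10/3)q = 129.5 + 0.5q gives q* = 15023/23 and p* = 10490/23.
With the rebate, buyers effectively pay pb = ps − 173, where ps is the price sellers receive.
On the curves, pb = 7900/3 - (10/3)q and ps = 129.5 + 0.5q; the wedge ps − pb = 173 gives 129.5 + 0.5q − (7900/3 - (10/3)q) = 173, so q' = 16061/23.
Then pb = 7900/3 − (10/3)·(16061/23) = 7030/23 and ps = 129.5 + 0.5·(16061/23) = 11009/23.
Government outlay = subsidy × quantity = 173 × 16061/23 = 2778553/23.

Government cost = 2778553/23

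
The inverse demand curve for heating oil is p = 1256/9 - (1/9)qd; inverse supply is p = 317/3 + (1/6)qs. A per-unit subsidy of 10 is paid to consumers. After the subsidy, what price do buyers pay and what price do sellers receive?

Pre-subsidy: 1256/9 - (1/9)q = 317/3 + (1/6)q gives q* = 122 and p* = 126.
With the rebate, buyers effectively pay pb = ps − 10, where ps is the price sellers receive.
On the curves, pb = 1256/9 - (1/9)q and ps = 317/3 + (1/6)q; the wedge ps − pb = 10 gives 317/3 + (1/6)q − (1256/9 - (1/9)q) = 10, so q' = 158.
Then pb = 1256/9 − (1/9)·158 = 122 and ps = 317/3 + (1/6)·158 = 132.

Buyers pay 122; sellers receive 132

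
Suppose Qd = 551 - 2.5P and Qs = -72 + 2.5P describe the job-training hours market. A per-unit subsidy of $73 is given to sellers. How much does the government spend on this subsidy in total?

Government cost = $24144.75

Pre-subsidy: 551 - 2.5P = -72 + 2.5P gives P* = 124.6, Q* = 239.5.
With the subsidy, sellers receive Ps = Pb + 73 for each unit, where Pb is the price buyers pay.
Supply in terms of Pb becomes Qs = -72 + 2.5(Pb + 73) = 110.5 + 2.5Pb. Setting this equal to demand: 551 - 2.5Pb = 110.5 + 2.5Pb, so Pb = 88.1.
Sellers receive Ps = 88.1 + 73 = 161.1; Q' = 551 − 2.5·88.1 = 330.75.
Government outlay = subsidy × quantity = 73 × 330.75 = 24144.75.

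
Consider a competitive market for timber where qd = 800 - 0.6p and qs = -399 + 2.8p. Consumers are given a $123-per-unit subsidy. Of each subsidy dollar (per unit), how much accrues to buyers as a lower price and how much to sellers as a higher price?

Buyers gain 1722/17 per unit; sellers gain 369/17 per unit

Pre-subsidy: 800 - 0.6p = -399 + 2.8p gives p* = 5995/17, q* = 10003/17.
With the rebate, buyers effectively pay pb = ps − 123, where ps is the price sellers receive.
Demand in terms of ps becomes qd = 800 − 0.6(ps − 123) = 873.8 - 0.6ps. Setting this equal to supply: 873.8 - 0.6ps = -399 + 2.8ps, so ps = 6364/17.
Buyers pay pb = 6364/17 − 123 = 4273/17; q' = -399 + 2.8·(6364/17) = 55181/85.
Buyers' price falls by p* − pb = 5995/17 − 4273/17 = 1722/17; sellers' price rises by ps − p* = 6364/17 − 5995/17 = 369/17.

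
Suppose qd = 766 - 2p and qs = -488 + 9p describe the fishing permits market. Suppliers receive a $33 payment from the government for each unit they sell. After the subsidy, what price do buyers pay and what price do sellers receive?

Buyers pay $87; sellers receive $120

Pre-subsidy: 766 - 2p = -488 + 9p gives p* = 114, q* = 538.
With the subsidy, sellers receive ps = pb + 33 for each unit, where pb is the price buyers pay.
Supply in terms of pb becomes qs = -488 + 9(pb + 33) = -191 + 9pb. Setting this equal to demand: 766 - 2pb = -191 + 9pb, so pb = 87.
Sellers receive ps = 87 + 33 = 120; q' = 766 − 2·87 = 592.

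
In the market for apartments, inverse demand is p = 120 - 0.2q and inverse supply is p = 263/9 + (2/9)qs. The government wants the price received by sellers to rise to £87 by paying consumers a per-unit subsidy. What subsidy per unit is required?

At a seller price of 87, quantity supplied is -131.5 + 4.5·87 = 260.
Buyers absorb 260 only when they pay pb = 120 − 0.2·260 = 68.
s = ps − pb = 87 − 68 = 19.

Required subsidy s = £19 per unit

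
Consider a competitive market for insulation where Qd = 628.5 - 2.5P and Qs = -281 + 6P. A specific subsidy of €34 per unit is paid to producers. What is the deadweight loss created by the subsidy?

Pre-subsidy: 628.5 - 2.5P = -281 + 6P gives P* = 107, Q* = 361.
With the subsidy, sellers receive Ps = Pb + 34 for each unit, where Pb is the price buyers pay.
Supply in terms of Pb becomes Qs = -281 + 6(Pb + 34) = -77 + 6Pb. Setting this equal to demand: 628.5 - 2.5Pb = -77 + 6Pb, so Pb = 83.
Sellers receive Ps = 83 + 34 = 117; Q' = 628.5 − 2.5·83 = 421.
The subsidy expands output by 421 − 361 = 60 past the efficient level; on those units the gap between marginal cost and willingness to pay runs from 0 up to 34.
DWL = ½ × 34 × 60 = 1020.

Deadweight loss = €1020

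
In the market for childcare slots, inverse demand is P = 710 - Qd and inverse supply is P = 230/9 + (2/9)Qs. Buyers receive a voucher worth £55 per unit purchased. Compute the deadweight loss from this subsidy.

Pre-subsidy: 710 - Q = 230/9 + (2/9)Q gives Q* = 560 and P* = 150.
With the rebate, buyers effectively pay Pb = Ps − 55, where Ps is the price sellers receive.
On the curves, Pb = 710 - Q and Ps = 230/9 + (2/9)Q; the wedge Ps − Pb = 55 gives 230/9 + (2/9)Q − (710 - Q) = 55, so Q' = 605.
Then Pb = 710 − 1·605 = 105 and Ps = 230/9 + (2/9)·605 = 160.
The subsidy expands output by 605 − 560 = 45 past the efficient level; on those units the gap between marginal cost and willingness to pay runs from 0 up to 55.
DWL = ½ × 55 × 45 = 1237.5.

Deadweight loss = £1237.5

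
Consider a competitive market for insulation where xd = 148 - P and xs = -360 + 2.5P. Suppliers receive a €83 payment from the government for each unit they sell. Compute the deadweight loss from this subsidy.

Pre-subsidy: 148 - P = -360 + 2.5P gives P* = 1016/7, x* = 20/7.
With the subsidy, sellers receive Ps = Pb + 83 for each unit, where Pb is the price buyers pay.
Supply in terms of Pb becomes xs = -360 + 2.5(Pb + 83) = -152.5 + 2.5Pb. Setting this equal to demand: 148 - Pb = -152.5 + 2.5Pb, so Pb = 601/7.
Sellers receive Ps = 601/7 + 83 = 1182/7; x' = 148 − 1·(601/7) = 435/7.
The subsidy expands output by 435/7 − 20/7 = 415/7 past the efficient level; on those units the gap between marginal cost and willingness to pay runs from 0 up to 83.
DWL = ½ × 83 × 415/7 = 34445/14.

Deadweight loss = 34445/14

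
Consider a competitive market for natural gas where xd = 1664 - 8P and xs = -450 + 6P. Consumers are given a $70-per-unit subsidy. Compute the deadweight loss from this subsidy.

Deadweight loss = $8400

Pre-subsidy: 1664 - 8P = -450 + 6P gives P* = 151, x* = 456.
With the rebate, buyers effectively pay Pb = Ps − 70, where Ps is the price sellers receive.
Demand in terms of Ps becomes xd = 1664 − 8(Ps − 70) = 2224 - 8Ps. Setting this equal to supply: 2224 - 8Ps = -450 + 6Ps, so Ps = 191.
Buyers pay Pb = 191 − 70 = 121; x' = -450 + 6·191 = 696.
The subsidy expands output by 696 − 456 = 240 past the efficient level; on those units the gap between marginal cost and willingness to pay runs from 0 up to 70.
DWL = ½ × 70 × 240 = 8400.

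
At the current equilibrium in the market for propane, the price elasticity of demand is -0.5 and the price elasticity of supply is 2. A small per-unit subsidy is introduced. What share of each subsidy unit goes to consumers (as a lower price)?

For a small subsidy around the equilibrium, the benefit split depends on the relative slopes, which at a point are proportional to the elasticities.
Buyer share = εs/(εs + |εd|) = 2/(2 + 0.5) = 0.8; seller share = |εd|/(εs + |εd|) = 0.2.

Consumer share = 0.8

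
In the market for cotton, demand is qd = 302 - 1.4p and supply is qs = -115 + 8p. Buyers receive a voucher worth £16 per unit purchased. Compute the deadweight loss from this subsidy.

Deadweight loss = 7168/47

Pre-subsidy: 302 - 1.4p = -115 + 8p gives p* = 2085/47, q* = 11275/47.
With the rebate, buyers effectively pay pb = ps − 16, where ps is the price sellers receive.
Demand in terms of ps becomes qd = 302 − 1.4(ps − 16) = 324.4 - 1.4ps. Setting this equal to supply: 324.4 - 1.4ps = -115 + 8ps, so ps = 2197/47.
Buyers pay pb = 2197/47 − 16 = 1445/47; q' = -115 + 8·(2197/47) = 12171/47.
The subsidy expands output by 12171/47 − 11275/47 = 896/47 past the efficient level; on those units the gap between marginal cost and willingness to pay runs from 0 up to 16.
DWL = ½ × 16 × 896/47 = 7168/47.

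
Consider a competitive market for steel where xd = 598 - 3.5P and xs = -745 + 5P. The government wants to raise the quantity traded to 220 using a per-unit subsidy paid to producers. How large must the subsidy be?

At x = 220, invert demand for the buyer price: Pb = (598 − 220)/3.5 = 108; invert supply for the seller price: Ps = (220 − (-745))/5 = 193.
The subsidy must fill the gap: s = Ps − Pb = 193 − 108 = 85.

Required subsidy s = 85 per unit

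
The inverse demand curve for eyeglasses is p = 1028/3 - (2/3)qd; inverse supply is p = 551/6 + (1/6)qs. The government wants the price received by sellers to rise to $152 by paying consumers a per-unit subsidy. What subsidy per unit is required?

Required subsidy s = $50 per unit

At a seller price of 152, quantity supplied is -551 + 6·152 = 361.
Buyers absorb 361 only when they pay pb = 1028/3 − (2/3)·361 = 102.
s = ps − pb = 152 − 102 = 50.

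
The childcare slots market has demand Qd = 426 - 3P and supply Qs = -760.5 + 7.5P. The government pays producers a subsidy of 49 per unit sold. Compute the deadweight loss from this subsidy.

Pre-subsidy: 426 - 3P = -760.5 + 7.5P gives P* = 113, Q* = 87.
With the subsidy, sellers receive Ps = Pb + 49 for each unit, where Pb is the price buyers pay.
Supply in terms of Pb becomes Qs = -760.5 + 7.5(Pb + 49) = -393 + 7.5Pb. Setting this equal to demand: 426 - 3Pb = -393 + 7.5Pb, so Pb = 78.
Sellers receive Ps = 78 + 49 = 127; Q' = 426 − 3·78 = 192.
The subsidy expands output by 192 − 87 = 105 past the efficient level; on those units the gap between marginal cost and willingness to pay runs from 0 up to 49.
DWL = ½ × 49 × 105 = 2572.5.

Deadweight loss = 2572.5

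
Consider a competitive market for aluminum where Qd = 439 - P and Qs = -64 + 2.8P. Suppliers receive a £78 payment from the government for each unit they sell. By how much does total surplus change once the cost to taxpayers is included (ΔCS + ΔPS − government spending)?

Pre-subsidy: 439 - P = -64 + 2.8P gives P* = 2515/19, Q* = 5826/19.
With the subsidy, sellers receive Ps = Pb + 78 for each unit, where Pb is the price buyers pay.
Supply in terms of Pb becomes Qs = -64 + 2.8(Pb + 78) = 154.4 + 2.8Pb. Setting this equal to demand: 439 - Pb = 154.4 + 2.8Pb, so Pb = 1423/19.
Sellers receive Ps = 1423/19 + 78 = 2905/19; Q' = 439 − 1·(1423/19) = 6918/19.
ΔCS = ½(5826/19 + 6918/19)(2515/19 − 1423/19) = 6958224/361; ΔPS = ½(5826/19 + 6918/19)(2905/19 − 2515/19) = 2485080/361.
Government spending = 78 × 6918/19 = 539604/19.
Net change = 6958224/361 + 2485080/361 − 539604/19 = -42588/19. The loss equals the DWL triangle ½·78·1092/19.

Net change in total surplus = -42588/19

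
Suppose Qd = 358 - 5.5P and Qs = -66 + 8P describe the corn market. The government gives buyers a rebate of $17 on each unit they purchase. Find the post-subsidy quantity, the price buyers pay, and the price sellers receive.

Pre-subsidy: 358 - 5.5P = -66 + 8P gives P* = 848/27, Q* = 5002/27.
With the rebate, buyers effectively pay Pb = Ps − 17, where Ps is the price sellers receive.
Demand in terms of Ps becomes Qd = 358 − 5.5(Ps − 17) = 451.5 - 5.5Ps. Setting this equal to supply: 451.5 - 5.5Ps = -66 + 8Ps, so Ps = 115/3.
Buyers pay Pb = 115/3 − 17 = 64/3; Q' = -66 + 8·(115/3) = 722/3.

Q' = 722/3; buyers pay 64/3; sellers receive 115/3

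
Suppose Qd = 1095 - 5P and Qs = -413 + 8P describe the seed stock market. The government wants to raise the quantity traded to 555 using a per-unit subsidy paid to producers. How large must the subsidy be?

At Q = 555, invert demand for the buyer price: Pb = (1095 − 555)/5 = 108; invert supply for the seller price: Ps = (555 − (-413))/8 = 121.
The subsidy must fill the gap: s = Ps − Pb = 121 − 108 = 13.

Required subsidy s = 13 per unit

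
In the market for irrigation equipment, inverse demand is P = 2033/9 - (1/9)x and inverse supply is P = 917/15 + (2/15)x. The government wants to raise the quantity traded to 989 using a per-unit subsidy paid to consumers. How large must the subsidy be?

At x = 989, from the demand curve buyers pay Pb = 2033/9 − (1/9)·989 = 116; from the supply curve sellers need Ps = 917/15 + (2/15)·989 = 193.
The subsidy must fill the gap: s = Ps − Pb = 193 − 116 = 77.

Required subsidy s = 77 per unit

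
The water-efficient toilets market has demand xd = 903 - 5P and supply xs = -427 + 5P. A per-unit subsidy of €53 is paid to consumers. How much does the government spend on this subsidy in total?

Government cost = €19636.5

Pre-subsidy: 903 - 5P = -427 + 5P gives P* = 133, x* = 238.
With the rebate, buyers effectively pay Pb = Ps − 53, where Ps is the price sellers receive.
Demand in terms of Ps becomes xd = 903 − 5(Ps − 53) = 1168 - 5Ps. Setting this equal to supply: 1168 - 5Ps = -427 + 5Ps, so Ps = 159.5.
Buyers pay Pb = 159.5 − 53 = 106.5; x' = -427 + 5·159.5 = 370.5.
Government outlay = subsidy × quantity = 53 × 370.5 = 19636.5.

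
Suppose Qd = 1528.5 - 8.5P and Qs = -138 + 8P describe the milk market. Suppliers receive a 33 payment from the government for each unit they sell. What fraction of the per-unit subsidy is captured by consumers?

Consumer share = 16/33

Pre-subsidy: 1528.5 - 8.5P = -138 + 8P gives P* = 101, Q* = 670.
With the subsidy, sellers receive Ps = Pb + 33 for each unit, where Pb is the price buyers pay.
Supply in terms of Pb becomes Qs = -138 + 8(Pb + 33) = 126 + 8Pb. Setting this equal to demand: 1528.5 - 8.5Pb = 126 + 8Pb, so Pb = 85.
Sellers receive Ps = 85 + 33 = 118; Q' = 1528.5 − 8.5·85 = 806.
Buyers' price falls by P* − Pb = 101 − 85 = 16; sellers' price rises by Ps − P* = 118 − 101 = 17.
So consumers capture 16/33 = 16/33 of each unit of subsidy.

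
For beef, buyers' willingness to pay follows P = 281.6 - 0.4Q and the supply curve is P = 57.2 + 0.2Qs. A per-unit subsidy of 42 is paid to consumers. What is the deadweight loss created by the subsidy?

Pre-subsidy: 281.6 - 0.4Q = 57.2 + 0.2Q gives Q* = 374 and P* = 132.
With the rebate, buyers effectively pay Pb = Ps − 42, where Ps is the price sellers receive.
On the curves, Pb = 281.6 - 0.4Q and Ps = 57.2 + 0.2Q; the wedge Ps − Pb = 42 gives 57.2 + 0.2Q − (281.6 - 0.4Q) = 42, so Q' = 444.
Then Pb = 281.6 − 0.4·444 = 104 and Ps = 57.2 + 0.2·444 = 146.
The subsidy expands output by 444 − 374 = 70 past the efficient level; on those units the gap between marginal cost and willingness to pay runs from 0 up to 42.
DWL = ½ × 42 × 70 = 1470.

Deadweight loss = 1470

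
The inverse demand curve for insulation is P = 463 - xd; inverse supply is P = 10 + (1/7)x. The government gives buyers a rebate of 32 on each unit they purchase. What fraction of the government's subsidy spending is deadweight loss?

DWL / government spending = 16/485

Pre-subsidy: 463 - x = 10 + (1/7)x gives x* = 396.375 and P* = 66.625.
With the rebate, buyers effectively pay Pb = Ps − 32, where Ps is the price sellers receive.
On the curves, Pb = 463 - x and Ps = 10 + (1/7)x; the wedge Ps − Pb = 32 gives 10 + (1/7)x − (463 - x) = 32, so x' = 424.375.
Then Pb = 463 − 1·424.375 = 38.625 and Ps = 10 + (1/7)·424.375 = 70.625.
ΔCS = ½(396.375 + 424.375)(66.625 − 38.625) = 11490.5; ΔPS = ½(396.375 + 424.375)(70.625 − 66.625) = 1641.5.
Government spending = 32 × 424.375 = 13580.
DWL = ½ × 32 × (424.375 − 396.375) = 448; fraction = 448 / 13580 = 16/485.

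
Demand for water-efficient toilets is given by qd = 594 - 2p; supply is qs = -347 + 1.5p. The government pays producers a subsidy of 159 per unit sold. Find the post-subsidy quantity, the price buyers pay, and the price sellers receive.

Pre-subsidy: 594 - 2p = -347 + 1.5p gives p* = 1882/7, q* = 394/7.
With the subsidy, sellers receive ps = pb + 159 for each unit, where pb is the price buyers pay.
Supply in terms of pb becomes qs = -347 + 1.5(pb + 159) = -108.5 + 1.5pb. Setting this equal to demand: 594 - 2pb = -108.5 + 1.5pb, so pb = 1405/7.
Sellers receive ps = 1405/7 + 159 = 2518/7; q' = 594 − 2·(1405/7) = 1348/7.

q' = 1348/7; buyers pay 1405/7; sellers receive 2518/7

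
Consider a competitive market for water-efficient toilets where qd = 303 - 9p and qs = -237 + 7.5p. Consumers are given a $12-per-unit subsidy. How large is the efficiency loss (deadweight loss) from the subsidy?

Deadweight loss = 3240/11

Pre-subsidy: 303 - 9p = -237 + 7.5p gives p* = 360/11, q* = 93/11.
With the rebate, buyers effectively pay pb = ps − 12, where ps is the price sellers receive.
Demand in terms of ps becomes qd = 303 − 9(ps − 12) = 411 - 9ps. Setting this equal to supply: 411 - 9ps = -237 + 7.5ps, so ps = 432/11.
Buyers pay pb = 432/11 − 12 = 300/11; q' = -237 + 7.5·(432/11) = 633/11.
The subsidy expands output by 633/11 − 93/11 = 540/11 past the efficient level; on those units the gap between marginal cost and willingness to pay runs from 0 up to 12.
DWL = ½ × 12 × 540/11 = 3240/11.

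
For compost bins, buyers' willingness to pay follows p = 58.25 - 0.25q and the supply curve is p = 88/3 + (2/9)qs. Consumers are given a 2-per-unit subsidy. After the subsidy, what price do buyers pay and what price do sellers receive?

Pre-subsidy: 58.25 - 0.25q = 88/3 + (2/9)q gives q* = 1041/17 and p* = 730/17.
With the rebate, buyers effectively pay pb = ps − 2, where ps is the price sellers receive.
On the curves, pb = 58.25 - 0.25q and ps = 88/3 + (2/9)q; the wedge ps − pb = 2 gives 88/3 + (2/9)q − (58.25 - 0.25q) = 2, so q' = 1113/17.
Then pb = 58.25 − 0.25·(1113/17) = 712/17 and ps = 88/3 + (2/9)·(1113/17) = 746/17.

Buyers pay 712/17; sellers receive 746/17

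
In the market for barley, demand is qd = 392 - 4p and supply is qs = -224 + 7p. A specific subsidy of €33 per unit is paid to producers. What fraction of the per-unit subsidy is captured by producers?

Producer share = 4/11

Pre-subsidy: 392 - 4p = -224 + 7p gives p* = 56, q* = 168.
With the subsidy, sellers receive ps = pb + 33 for each unit, where pb is the price buyers pay.
Supply in terms of pb becomes qs = -224 + 7(pb + 33) = 7 + 7pb. Setting this equal to demand: 392 - 4pb = 7 + 7pb, so pb = 35.
Sellers receive ps = 35 + 33 = 68; q' = 392 − 4·35 = 252.
Buyers' price falls by p* − pb = 56 − 35 = 21; sellers' price rises by ps − p* = 68 − 56 = 12.
So producers capture 12/33 = 4/11 of each unit of subsidy.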